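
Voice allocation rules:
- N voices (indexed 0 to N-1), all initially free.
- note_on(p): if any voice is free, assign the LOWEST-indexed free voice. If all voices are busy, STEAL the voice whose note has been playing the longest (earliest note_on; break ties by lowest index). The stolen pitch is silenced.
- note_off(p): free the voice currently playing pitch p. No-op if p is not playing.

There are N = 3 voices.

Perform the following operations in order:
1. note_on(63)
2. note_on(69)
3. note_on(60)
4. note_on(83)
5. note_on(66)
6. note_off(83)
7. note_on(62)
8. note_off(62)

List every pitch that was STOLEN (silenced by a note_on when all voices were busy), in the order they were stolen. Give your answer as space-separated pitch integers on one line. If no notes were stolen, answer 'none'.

Op 1: note_on(63): voice 0 is free -> assigned | voices=[63 - -]
Op 2: note_on(69): voice 1 is free -> assigned | voices=[63 69 -]
Op 3: note_on(60): voice 2 is free -> assigned | voices=[63 69 60]
Op 4: note_on(83): all voices busy, STEAL voice 0 (pitch 63, oldest) -> assign | voices=[83 69 60]
Op 5: note_on(66): all voices busy, STEAL voice 1 (pitch 69, oldest) -> assign | voices=[83 66 60]
Op 6: note_off(83): free voice 0 | voices=[- 66 60]
Op 7: note_on(62): voice 0 is free -> assigned | voices=[62 66 60]
Op 8: note_off(62): free voice 0 | voices=[- 66 60]

Answer: 63 69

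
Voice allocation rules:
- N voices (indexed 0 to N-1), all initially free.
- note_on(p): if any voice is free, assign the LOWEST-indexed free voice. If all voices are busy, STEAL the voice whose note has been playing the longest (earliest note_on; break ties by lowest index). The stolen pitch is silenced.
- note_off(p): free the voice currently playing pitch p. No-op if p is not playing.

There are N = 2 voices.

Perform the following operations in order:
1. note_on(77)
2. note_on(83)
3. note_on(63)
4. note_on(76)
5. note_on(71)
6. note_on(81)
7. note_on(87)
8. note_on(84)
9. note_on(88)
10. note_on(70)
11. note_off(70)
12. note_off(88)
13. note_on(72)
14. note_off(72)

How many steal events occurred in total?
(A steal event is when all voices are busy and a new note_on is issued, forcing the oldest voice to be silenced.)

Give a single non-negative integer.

Answer: 8

Derivation:
Op 1: note_on(77): voice 0 is free -> assigned | voices=[77 -]
Op 2: note_on(83): voice 1 is free -> assigned | voices=[77 83]
Op 3: note_on(63): all voices busy, STEAL voice 0 (pitch 77, oldest) -> assign | voices=[63 83]
Op 4: note_on(76): all voices busy, STEAL voice 1 (pitch 83, oldest) -> assign | voices=[63 76]
Op 5: note_on(71): all voices busy, STEAL voice 0 (pitch 63, oldest) -> assign | voices=[71 76]
Op 6: note_on(81): all voices busy, STEAL voice 1 (pitch 76, oldest) -> assign | voices=[71 81]
Op 7: note_on(87): all voices busy, STEAL voice 0 (pitch 71, oldest) -> assign | voices=[87 81]
Op 8: note_on(84): all voices busy, STEAL voice 1 (pitch 81, oldest) -> assign | voices=[87 84]
Op 9: note_on(88): all voices busy, STEAL voice 0 (pitch 87, oldest) -> assign | voices=[88 84]
Op 10: note_on(70): all voices busy, STEAL voice 1 (pitch 84, oldest) -> assign | voices=[88 70]
Op 11: note_off(70): free voice 1 | voices=[88 -]
Op 12: note_off(88): free voice 0 | voices=[- -]
Op 13: note_on(72): voice 0 is free -> assigned | voices=[72 -]
Op 14: note_off(72): free voice 0 | voices=[- -]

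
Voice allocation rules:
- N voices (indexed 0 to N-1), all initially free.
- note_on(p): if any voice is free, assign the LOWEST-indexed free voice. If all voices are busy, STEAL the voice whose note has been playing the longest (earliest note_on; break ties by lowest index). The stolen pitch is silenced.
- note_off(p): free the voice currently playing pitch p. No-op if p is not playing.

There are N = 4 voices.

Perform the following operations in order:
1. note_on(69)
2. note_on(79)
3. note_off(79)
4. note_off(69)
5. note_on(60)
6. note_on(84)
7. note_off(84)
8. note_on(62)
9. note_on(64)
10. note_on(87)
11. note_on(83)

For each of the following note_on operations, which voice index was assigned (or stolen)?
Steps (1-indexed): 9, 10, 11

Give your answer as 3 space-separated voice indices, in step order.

Op 1: note_on(69): voice 0 is free -> assigned | voices=[69 - - -]
Op 2: note_on(79): voice 1 is free -> assigned | voices=[69 79 - -]
Op 3: note_off(79): free voice 1 | voices=[69 - - -]
Op 4: note_off(69): free voice 0 | voices=[- - - -]
Op 5: note_on(60): voice 0 is free -> assigned | voices=[60 - - -]
Op 6: note_on(84): voice 1 is free -> assigned | voices=[60 84 - -]
Op 7: note_off(84): free voice 1 | voices=[60 - - -]
Op 8: note_on(62): voice 1 is free -> assigned | voices=[60 62 - -]
Op 9: note_on(64): voice 2 is free -> assigned | voices=[60 62 64 -]
Op 10: note_on(87): voice 3 is free -> assigned | voices=[60 62 64 87]
Op 11: note_on(83): all voices busy, STEAL voice 0 (pitch 60, oldest) -> assign | voices=[83 62 64 87]

Answer: 2 3 0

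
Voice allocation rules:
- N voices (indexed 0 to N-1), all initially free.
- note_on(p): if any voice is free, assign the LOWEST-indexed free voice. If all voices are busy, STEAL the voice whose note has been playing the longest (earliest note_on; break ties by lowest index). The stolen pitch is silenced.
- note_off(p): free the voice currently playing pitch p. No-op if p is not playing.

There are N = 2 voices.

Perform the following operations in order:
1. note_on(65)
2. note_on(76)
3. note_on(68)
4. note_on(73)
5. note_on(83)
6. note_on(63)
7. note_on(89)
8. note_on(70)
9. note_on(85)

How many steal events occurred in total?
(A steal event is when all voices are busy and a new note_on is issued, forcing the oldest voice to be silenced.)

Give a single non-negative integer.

Op 1: note_on(65): voice 0 is free -> assigned | voices=[65 -]
Op 2: note_on(76): voice 1 is free -> assigned | voices=[65 76]
Op 3: note_on(68): all voices busy, STEAL voice 0 (pitch 65, oldest) -> assign | voices=[68 76]
Op 4: note_on(73): all voices busy, STEAL voice 1 (pitch 76, oldest) -> assign | voices=[68 73]
Op 5: note_on(83): all voices busy, STEAL voice 0 (pitch 68, oldest) -> assign | voices=[83 73]
Op 6: note_on(63): all voices busy, STEAL voice 1 (pitch 73, oldest) -> assign | voices=[83 63]
Op 7: note_on(89): all voices busy, STEAL voice 0 (pitch 83, oldest) -> assign | voices=[89 63]
Op 8: note_on(70): all voices busy, STEAL voice 1 (pitch 63, oldest) -> assign | voices=[89 70]
Op 9: note_on(85): all voices busy, STEAL voice 0 (pitch 89, oldest) -> assign | voices=[85 70]

Answer: 7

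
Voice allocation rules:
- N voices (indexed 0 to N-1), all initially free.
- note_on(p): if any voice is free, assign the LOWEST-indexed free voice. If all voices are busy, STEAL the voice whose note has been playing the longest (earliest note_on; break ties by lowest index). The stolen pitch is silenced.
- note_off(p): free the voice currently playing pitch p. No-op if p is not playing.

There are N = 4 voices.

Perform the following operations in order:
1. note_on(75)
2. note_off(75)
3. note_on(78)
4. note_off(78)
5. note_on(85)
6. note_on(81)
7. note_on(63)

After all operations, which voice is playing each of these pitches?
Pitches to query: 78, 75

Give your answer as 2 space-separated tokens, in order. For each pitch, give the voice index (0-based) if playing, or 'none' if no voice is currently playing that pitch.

Answer: none none

Derivation:
Op 1: note_on(75): voice 0 is free -> assigned | voices=[75 - - -]
Op 2: note_off(75): free voice 0 | voices=[- - - -]
Op 3: note_on(78): voice 0 is free -> assigned | voices=[78 - - -]
Op 4: note_off(78): free voice 0 | voices=[- - - -]
Op 5: note_on(85): voice 0 is free -> assigned | voices=[85 - - -]
Op 6: note_on(81): voice 1 is free -> assigned | voices=[85 81 - -]
Op 7: note_on(63): voice 2 is free -> assigned | voices=[85 81 63 -]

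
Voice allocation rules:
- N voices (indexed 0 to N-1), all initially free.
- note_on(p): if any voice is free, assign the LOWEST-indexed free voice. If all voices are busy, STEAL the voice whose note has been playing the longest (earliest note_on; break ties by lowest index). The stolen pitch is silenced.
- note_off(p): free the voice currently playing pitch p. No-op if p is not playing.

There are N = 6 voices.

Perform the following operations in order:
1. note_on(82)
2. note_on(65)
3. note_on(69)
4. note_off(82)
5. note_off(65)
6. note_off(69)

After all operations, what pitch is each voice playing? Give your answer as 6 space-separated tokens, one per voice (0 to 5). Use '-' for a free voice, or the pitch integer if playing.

Answer: - - - - - -

Derivation:
Op 1: note_on(82): voice 0 is free -> assigned | voices=[82 - - - - -]
Op 2: note_on(65): voice 1 is free -> assigned | voices=[82 65 - - - -]
Op 3: note_on(69): voice 2 is free -> assigned | voices=[82 65 69 - - -]
Op 4: note_off(82): free voice 0 | voices=[- 65 69 - - -]
Op 5: note_off(65): free voice 1 | voices=[- - 69 - - -]
Op 6: note_off(69): free voice 2 | voices=[- - - - - -]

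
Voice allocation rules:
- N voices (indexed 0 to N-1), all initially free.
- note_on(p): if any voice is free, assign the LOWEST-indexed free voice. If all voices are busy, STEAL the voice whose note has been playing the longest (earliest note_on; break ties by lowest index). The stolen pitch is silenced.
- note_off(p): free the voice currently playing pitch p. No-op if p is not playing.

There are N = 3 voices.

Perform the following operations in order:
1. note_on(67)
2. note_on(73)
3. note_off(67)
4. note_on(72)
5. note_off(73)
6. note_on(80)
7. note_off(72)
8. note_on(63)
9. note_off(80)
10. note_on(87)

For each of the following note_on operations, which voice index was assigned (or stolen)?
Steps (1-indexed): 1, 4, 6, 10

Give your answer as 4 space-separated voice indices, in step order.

Op 1: note_on(67): voice 0 is free -> assigned | voices=[67 - -]
Op 2: note_on(73): voice 1 is free -> assigned | voices=[67 73 -]
Op 3: note_off(67): free voice 0 | voices=[- 73 -]
Op 4: note_on(72): voice 0 is free -> assigned | voices=[72 73 -]
Op 5: note_off(73): free voice 1 | voices=[72 - -]
Op 6: note_on(80): voice 1 is free -> assigned | voices=[72 80 -]
Op 7: note_off(72): free voice 0 | voices=[- 80 -]
Op 8: note_on(63): voice 0 is free -> assigned | voices=[63 80 -]
Op 9: note_off(80): free voice 1 | voices=[63 - -]
Op 10: note_on(87): voice 1 is free -> assigned | voices=[63 87 -]

Answer: 0 0 1 1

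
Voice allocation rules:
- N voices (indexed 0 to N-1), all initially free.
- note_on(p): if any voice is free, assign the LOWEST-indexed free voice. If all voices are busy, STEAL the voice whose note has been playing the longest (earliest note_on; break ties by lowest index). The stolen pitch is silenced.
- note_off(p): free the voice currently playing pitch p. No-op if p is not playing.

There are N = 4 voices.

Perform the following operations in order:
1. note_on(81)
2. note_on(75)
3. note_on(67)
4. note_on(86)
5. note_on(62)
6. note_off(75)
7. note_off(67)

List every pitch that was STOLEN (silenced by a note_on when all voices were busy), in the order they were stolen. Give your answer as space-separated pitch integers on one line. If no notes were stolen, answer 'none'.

Answer: 81

Derivation:
Op 1: note_on(81): voice 0 is free -> assigned | voices=[81 - - -]
Op 2: note_on(75): voice 1 is free -> assigned | voices=[81 75 - -]
Op 3: note_on(67): voice 2 is free -> assigned | voices=[81 75 67 -]
Op 4: note_on(86): voice 3 is free -> assigned | voices=[81 75 67 86]
Op 5: note_on(62): all voices busy, STEAL voice 0 (pitch 81, oldest) -> assign | voices=[62 75 67 86]
Op 6: note_off(75): free voice 1 | voices=[62 - 67 86]
Op 7: note_off(67): free voice 2 | voices=[62 - - 86]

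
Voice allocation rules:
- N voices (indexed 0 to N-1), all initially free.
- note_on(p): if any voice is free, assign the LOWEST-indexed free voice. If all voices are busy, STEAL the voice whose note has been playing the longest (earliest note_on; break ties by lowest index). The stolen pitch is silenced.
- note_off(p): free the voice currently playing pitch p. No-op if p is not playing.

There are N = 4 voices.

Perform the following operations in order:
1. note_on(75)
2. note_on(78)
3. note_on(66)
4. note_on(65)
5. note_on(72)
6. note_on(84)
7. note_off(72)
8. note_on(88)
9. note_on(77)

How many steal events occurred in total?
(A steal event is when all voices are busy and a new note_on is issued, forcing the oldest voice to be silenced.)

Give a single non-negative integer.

Answer: 3

Derivation:
Op 1: note_on(75): voice 0 is free -> assigned | voices=[75 - - -]
Op 2: note_on(78): voice 1 is free -> assigned | voices=[75 78 - -]
Op 3: note_on(66): voice 2 is free -> assigned | voices=[75 78 66 -]
Op 4: note_on(65): voice 3 is free -> assigned | voices=[75 78 66 65]
Op 5: note_on(72): all voices busy, STEAL voice 0 (pitch 75, oldest) -> assign | voices=[72 78 66 65]
Op 6: note_on(84): all voices busy, STEAL voice 1 (pitch 78, oldest) -> assign | voices=[72 84 66 65]
Op 7: note_off(72): free voice 0 | voices=[- 84 66 65]
Op 8: note_on(88): voice 0 is free -> assigned | voices=[88 84 66 65]
Op 9: note_on(77): all voices busy, STEAL voice 2 (pitch 66, oldest) -> assign | voices=[88 84 77 65]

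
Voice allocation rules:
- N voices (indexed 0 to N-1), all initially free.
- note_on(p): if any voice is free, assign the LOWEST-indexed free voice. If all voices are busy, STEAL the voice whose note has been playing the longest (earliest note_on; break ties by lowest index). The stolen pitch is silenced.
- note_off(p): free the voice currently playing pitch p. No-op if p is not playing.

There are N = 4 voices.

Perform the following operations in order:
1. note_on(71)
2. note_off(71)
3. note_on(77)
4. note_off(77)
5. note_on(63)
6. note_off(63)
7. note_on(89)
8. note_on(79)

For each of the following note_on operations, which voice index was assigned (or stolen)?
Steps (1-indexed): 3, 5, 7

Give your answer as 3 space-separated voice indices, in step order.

Op 1: note_on(71): voice 0 is free -> assigned | voices=[71 - - -]
Op 2: note_off(71): free voice 0 | voices=[- - - -]
Op 3: note_on(77): voice 0 is free -> assigned | voices=[77 - - -]
Op 4: note_off(77): free voice 0 | voices=[- - - -]
Op 5: note_on(63): voice 0 is free -> assigned | voices=[63 - - -]
Op 6: note_off(63): free voice 0 | voices=[- - - -]
Op 7: note_on(89): voice 0 is free -> assigned | voices=[89 - - -]
Op 8: note_on(79): voice 1 is free -> assigned | voices=[89 79 - -]

Answer: 0 0 0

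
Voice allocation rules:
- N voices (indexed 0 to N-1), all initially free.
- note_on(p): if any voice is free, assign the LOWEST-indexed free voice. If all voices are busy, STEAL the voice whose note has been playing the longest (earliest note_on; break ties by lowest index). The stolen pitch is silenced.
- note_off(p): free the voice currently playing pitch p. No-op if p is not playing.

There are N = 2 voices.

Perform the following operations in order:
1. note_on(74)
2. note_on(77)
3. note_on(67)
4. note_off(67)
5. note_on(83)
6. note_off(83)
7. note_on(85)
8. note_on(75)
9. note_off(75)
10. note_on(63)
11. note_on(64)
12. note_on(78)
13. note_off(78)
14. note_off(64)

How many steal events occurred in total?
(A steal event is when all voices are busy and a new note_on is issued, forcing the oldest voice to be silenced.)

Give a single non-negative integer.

Answer: 4

Derivation:
Op 1: note_on(74): voice 0 is free -> assigned | voices=[74 -]
Op 2: note_on(77): voice 1 is free -> assigned | voices=[74 77]
Op 3: note_on(67): all voices busy, STEAL voice 0 (pitch 74, oldest) -> assign | voices=[67 77]
Op 4: note_off(67): free voice 0 | voices=[- 77]
Op 5: note_on(83): voice 0 is free -> assigned | voices=[83 77]
Op 6: note_off(83): free voice 0 | voices=[- 77]
Op 7: note_on(85): voice 0 is free -> assigned | voices=[85 77]
Op 8: note_on(75): all voices busy, STEAL voice 1 (pitch 77, oldest) -> assign | voices=[85 75]
Op 9: note_off(75): free voice 1 | voices=[85 -]
Op 10: note_on(63): voice 1 is free -> assigned | voices=[85 63]
Op 11: note_on(64): all voices busy, STEAL voice 0 (pitch 85, oldest) -> assign | voices=[64 63]
Op 12: note_on(78): all voices busy, STEAL voice 1 (pitch 63, oldest) -> assign | voices=[64 78]
Op 13: note_off(78): free voice 1 | voices=[64 -]
Op 14: note_off(64): free voice 0 | voices=[- -]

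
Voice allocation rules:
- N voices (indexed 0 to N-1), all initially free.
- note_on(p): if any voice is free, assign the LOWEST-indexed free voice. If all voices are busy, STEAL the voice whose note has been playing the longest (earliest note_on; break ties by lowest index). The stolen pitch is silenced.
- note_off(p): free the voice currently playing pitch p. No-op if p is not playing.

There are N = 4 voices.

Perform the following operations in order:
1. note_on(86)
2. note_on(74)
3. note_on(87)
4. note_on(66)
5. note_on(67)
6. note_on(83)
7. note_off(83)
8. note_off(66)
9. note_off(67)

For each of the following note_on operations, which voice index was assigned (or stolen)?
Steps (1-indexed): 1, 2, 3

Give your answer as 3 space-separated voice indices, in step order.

Op 1: note_on(86): voice 0 is free -> assigned | voices=[86 - - -]
Op 2: note_on(74): voice 1 is free -> assigned | voices=[86 74 - -]
Op 3: note_on(87): voice 2 is free -> assigned | voices=[86 74 87 -]
Op 4: note_on(66): voice 3 is free -> assigned | voices=[86 74 87 66]
Op 5: note_on(67): all voices busy, STEAL voice 0 (pitch 86, oldest) -> assign | voices=[67 74 87 66]
Op 6: note_on(83): all voices busy, STEAL voice 1 (pitch 74, oldest) -> assign | voices=[67 83 87 66]
Op 7: note_off(83): free voice 1 | voices=[67 - 87 66]
Op 8: note_off(66): free voice 3 | voices=[67 - 87 -]
Op 9: note_off(67): free voice 0 | voices=[- - 87 -]

Answer: 0 1 2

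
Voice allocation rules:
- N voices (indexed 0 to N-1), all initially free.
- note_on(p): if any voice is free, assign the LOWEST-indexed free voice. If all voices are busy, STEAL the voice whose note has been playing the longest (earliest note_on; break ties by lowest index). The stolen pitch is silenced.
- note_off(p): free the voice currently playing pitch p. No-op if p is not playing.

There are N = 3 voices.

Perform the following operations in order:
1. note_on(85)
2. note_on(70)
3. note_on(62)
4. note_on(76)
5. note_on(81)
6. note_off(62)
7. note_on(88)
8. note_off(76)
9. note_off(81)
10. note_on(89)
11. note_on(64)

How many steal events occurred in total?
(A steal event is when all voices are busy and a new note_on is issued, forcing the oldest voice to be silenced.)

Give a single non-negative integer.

Answer: 2

Derivation:
Op 1: note_on(85): voice 0 is free -> assigned | voices=[85 - -]
Op 2: note_on(70): voice 1 is free -> assigned | voices=[85 70 -]
Op 3: note_on(62): voice 2 is free -> assigned | voices=[85 70 62]
Op 4: note_on(76): all voices busy, STEAL voice 0 (pitch 85, oldest) -> assign | voices=[76 70 62]
Op 5: note_on(81): all voices busy, STEAL voice 1 (pitch 70, oldest) -> assign | voices=[76 81 62]
Op 6: note_off(62): free voice 2 | voices=[76 81 -]
Op 7: note_on(88): voice 2 is free -> assigned | voices=[76 81 88]
Op 8: note_off(76): free voice 0 | voices=[- 81 88]
Op 9: note_off(81): free voice 1 | voices=[- - 88]
Op 10: note_on(89): voice 0 is free -> assigned | voices=[89 - 88]
Op 11: note_on(64): voice 1 is free -> assigned | voices=[89 64 88]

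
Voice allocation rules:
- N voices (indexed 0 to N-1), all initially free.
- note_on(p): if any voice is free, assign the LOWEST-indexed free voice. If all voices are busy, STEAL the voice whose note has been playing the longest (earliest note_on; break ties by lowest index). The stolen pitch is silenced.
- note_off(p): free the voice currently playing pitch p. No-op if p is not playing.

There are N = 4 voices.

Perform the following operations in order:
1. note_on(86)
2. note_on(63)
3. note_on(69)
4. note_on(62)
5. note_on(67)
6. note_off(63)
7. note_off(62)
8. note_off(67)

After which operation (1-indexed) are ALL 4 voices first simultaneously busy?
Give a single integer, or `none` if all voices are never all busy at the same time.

Answer: 4

Derivation:
Op 1: note_on(86): voice 0 is free -> assigned | voices=[86 - - -]
Op 2: note_on(63): voice 1 is free -> assigned | voices=[86 63 - -]
Op 3: note_on(69): voice 2 is free -> assigned | voices=[86 63 69 -]
Op 4: note_on(62): voice 3 is free -> assigned | voices=[86 63 69 62]
Op 5: note_on(67): all voices busy, STEAL voice 0 (pitch 86, oldest) -> assign | voices=[67 63 69 62]
Op 6: note_off(63): free voice 1 | voices=[67 - 69 62]
Op 7: note_off(62): free voice 3 | voices=[67 - 69 -]
Op 8: note_off(67): free voice 0 | voices=[- - 69 -]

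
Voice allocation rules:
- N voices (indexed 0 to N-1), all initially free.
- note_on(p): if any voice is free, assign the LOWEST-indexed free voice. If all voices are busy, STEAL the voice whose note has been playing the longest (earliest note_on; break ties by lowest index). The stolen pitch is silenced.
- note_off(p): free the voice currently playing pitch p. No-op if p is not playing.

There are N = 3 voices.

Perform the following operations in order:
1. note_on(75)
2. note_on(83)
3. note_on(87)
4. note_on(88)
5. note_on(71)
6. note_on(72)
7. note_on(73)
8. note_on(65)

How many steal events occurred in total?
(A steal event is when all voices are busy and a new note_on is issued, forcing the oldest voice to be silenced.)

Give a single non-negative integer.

Answer: 5

Derivation:
Op 1: note_on(75): voice 0 is free -> assigned | voices=[75 - -]
Op 2: note_on(83): voice 1 is free -> assigned | voices=[75 83 -]
Op 3: note_on(87): voice 2 is free -> assigned | voices=[75 83 87]
Op 4: note_on(88): all voices busy, STEAL voice 0 (pitch 75, oldest) -> assign | voices=[88 83 87]
Op 5: note_on(71): all voices busy, STEAL voice 1 (pitch 83, oldest) -> assign | voices=[88 71 87]
Op 6: note_on(72): all voices busy, STEAL voice 2 (pitch 87, oldest) -> assign | voices=[88 71 72]
Op 7: note_on(73): all voices busy, STEAL voice 0 (pitch 88, oldest) -> assign | voices=[73 71 72]
Op 8: note_on(65): all voices busy, STEAL voice 1 (pitch 71, oldest) -> assign | voices=[73 65 72]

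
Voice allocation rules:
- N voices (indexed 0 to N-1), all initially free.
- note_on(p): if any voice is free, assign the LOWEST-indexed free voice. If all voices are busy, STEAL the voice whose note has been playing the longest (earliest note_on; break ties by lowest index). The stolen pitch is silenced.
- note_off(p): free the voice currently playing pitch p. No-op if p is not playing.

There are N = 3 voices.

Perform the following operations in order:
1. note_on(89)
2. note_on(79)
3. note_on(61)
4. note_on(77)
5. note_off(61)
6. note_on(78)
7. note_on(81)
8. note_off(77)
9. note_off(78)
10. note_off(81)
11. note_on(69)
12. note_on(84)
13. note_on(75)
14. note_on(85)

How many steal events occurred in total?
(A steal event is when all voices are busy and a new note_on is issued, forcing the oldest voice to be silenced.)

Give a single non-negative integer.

Op 1: note_on(89): voice 0 is free -> assigned | voices=[89 - -]
Op 2: note_on(79): voice 1 is free -> assigned | voices=[89 79 -]
Op 3: note_on(61): voice 2 is free -> assigned | voices=[89 79 61]
Op 4: note_on(77): all voices busy, STEAL voice 0 (pitch 89, oldest) -> assign | voices=[77 79 61]
Op 5: note_off(61): free voice 2 | voices=[77 79 -]
Op 6: note_on(78): voice 2 is free -> assigned | voices=[77 79 78]
Op 7: note_on(81): all voices busy, STEAL voice 1 (pitch 79, oldest) -> assign | voices=[77 81 78]
Op 8: note_off(77): free voice 0 | voices=[- 81 78]
Op 9: note_off(78): free voice 2 | voices=[- 81 -]
Op 10: note_off(81): free voice 1 | voices=[- - -]
Op 11: note_on(69): voice 0 is free -> assigned | voices=[69 - -]
Op 12: note_on(84): voice 1 is free -> assigned | voices=[69 84 -]
Op 13: note_on(75): voice 2 is free -> assigned | voices=[69 84 75]
Op 14: note_on(85): all voices busy, STEAL voice 0 (pitch 69, oldest) -> assign | voices=[85 84 75]

Answer: 3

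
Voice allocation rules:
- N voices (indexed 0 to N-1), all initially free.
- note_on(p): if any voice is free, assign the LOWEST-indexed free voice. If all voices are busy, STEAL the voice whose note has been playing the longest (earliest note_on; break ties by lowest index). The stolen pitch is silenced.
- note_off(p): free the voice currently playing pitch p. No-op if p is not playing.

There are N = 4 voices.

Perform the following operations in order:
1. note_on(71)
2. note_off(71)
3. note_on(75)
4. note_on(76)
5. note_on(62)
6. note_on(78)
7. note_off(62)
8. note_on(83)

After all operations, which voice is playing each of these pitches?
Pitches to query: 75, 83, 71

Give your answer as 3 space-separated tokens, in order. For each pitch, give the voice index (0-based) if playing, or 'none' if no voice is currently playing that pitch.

Answer: 0 2 none

Derivation:
Op 1: note_on(71): voice 0 is free -> assigned | voices=[71 - - -]
Op 2: note_off(71): free voice 0 | voices=[- - - -]
Op 3: note_on(75): voice 0 is free -> assigned | voices=[75 - - -]
Op 4: note_on(76): voice 1 is free -> assigned | voices=[75 76 - -]
Op 5: note_on(62): voice 2 is free -> assigned | voices=[75 76 62 -]
Op 6: note_on(78): voice 3 is free -> assigned | voices=[75 76 62 78]
Op 7: note_off(62): free voice 2 | voices=[75 76 - 78]
Op 8: note_on(83): voice 2 is free -> assigned | voices=[75 76 83 78]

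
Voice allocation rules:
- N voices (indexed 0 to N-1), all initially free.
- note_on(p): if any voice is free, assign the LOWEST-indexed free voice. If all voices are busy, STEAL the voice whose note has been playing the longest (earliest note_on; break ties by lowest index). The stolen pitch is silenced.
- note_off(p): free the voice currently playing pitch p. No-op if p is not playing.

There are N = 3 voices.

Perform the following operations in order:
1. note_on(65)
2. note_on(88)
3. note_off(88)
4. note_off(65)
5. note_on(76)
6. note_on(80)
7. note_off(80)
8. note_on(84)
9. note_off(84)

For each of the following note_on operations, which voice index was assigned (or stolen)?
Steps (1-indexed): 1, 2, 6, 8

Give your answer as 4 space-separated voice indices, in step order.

Op 1: note_on(65): voice 0 is free -> assigned | voices=[65 - -]
Op 2: note_on(88): voice 1 is free -> assigned | voices=[65 88 -]
Op 3: note_off(88): free voice 1 | voices=[65 - -]
Op 4: note_off(65): free voice 0 | voices=[- - -]
Op 5: note_on(76): voice 0 is free -> assigned | voices=[76 - -]
Op 6: note_on(80): voice 1 is free -> assigned | voices=[76 80 -]
Op 7: note_off(80): free voice 1 | voices=[76 - -]
Op 8: note_on(84): voice 1 is free -> assigned | voices=[76 84 -]
Op 9: note_off(84): free voice 1 | voices=[76 - -]

Answer: 0 1 1 1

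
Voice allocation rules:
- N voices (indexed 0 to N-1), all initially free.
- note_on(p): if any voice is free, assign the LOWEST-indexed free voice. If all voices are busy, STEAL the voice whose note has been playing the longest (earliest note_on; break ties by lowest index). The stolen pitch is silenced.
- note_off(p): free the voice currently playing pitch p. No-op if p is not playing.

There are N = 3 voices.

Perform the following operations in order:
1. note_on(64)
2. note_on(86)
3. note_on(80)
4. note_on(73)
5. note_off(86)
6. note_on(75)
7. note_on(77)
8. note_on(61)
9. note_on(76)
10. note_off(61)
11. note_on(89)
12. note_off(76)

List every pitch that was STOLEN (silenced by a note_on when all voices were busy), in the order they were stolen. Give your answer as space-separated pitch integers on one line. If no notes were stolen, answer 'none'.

Op 1: note_on(64): voice 0 is free -> assigned | voices=[64 - -]
Op 2: note_on(86): voice 1 is free -> assigned | voices=[64 86 -]
Op 3: note_on(80): voice 2 is free -> assigned | voices=[64 86 80]
Op 4: note_on(73): all voices busy, STEAL voice 0 (pitch 64, oldest) -> assign | voices=[73 86 80]
Op 5: note_off(86): free voice 1 | voices=[73 - 80]
Op 6: note_on(75): voice 1 is free -> assigned | voices=[73 75 80]
Op 7: note_on(77): all voices busy, STEAL voice 2 (pitch 80, oldest) -> assign | voices=[73 75 77]
Op 8: note_on(61): all voices busy, STEAL voice 0 (pitch 73, oldest) -> assign | voices=[61 75 77]
Op 9: note_on(76): all voices busy, STEAL voice 1 (pitch 75, oldest) -> assign | voices=[61 76 77]
Op 10: note_off(61): free voice 0 | voices=[- 76 77]
Op 11: note_on(89): voice 0 is free -> assigned | voices=[89 76 77]
Op 12: note_off(76): free voice 1 | voices=[89 - 77]

Answer: 64 80 73 75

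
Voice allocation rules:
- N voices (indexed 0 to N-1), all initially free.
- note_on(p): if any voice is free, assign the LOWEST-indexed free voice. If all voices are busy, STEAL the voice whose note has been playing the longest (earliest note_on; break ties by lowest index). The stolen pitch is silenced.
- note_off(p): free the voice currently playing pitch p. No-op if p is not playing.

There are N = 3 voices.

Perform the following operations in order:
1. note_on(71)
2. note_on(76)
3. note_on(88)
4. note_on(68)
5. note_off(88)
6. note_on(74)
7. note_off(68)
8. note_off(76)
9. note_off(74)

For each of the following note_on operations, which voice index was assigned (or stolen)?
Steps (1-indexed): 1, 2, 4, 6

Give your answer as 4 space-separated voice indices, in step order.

Answer: 0 1 0 2

Derivation:
Op 1: note_on(71): voice 0 is free -> assigned | voices=[71 - -]
Op 2: note_on(76): voice 1 is free -> assigned | voices=[71 76 -]
Op 3: note_on(88): voice 2 is free -> assigned | voices=[71 76 88]
Op 4: note_on(68): all voices busy, STEAL voice 0 (pitch 71, oldest) -> assign | voices=[68 76 88]
Op 5: note_off(88): free voice 2 | voices=[68 76 -]
Op 6: note_on(74): voice 2 is free -> assigned | voices=[68 76 74]
Op 7: note_off(68): free voice 0 | voices=[- 76 74]
Op 8: note_off(76): free voice 1 | voices=[- - 74]
Op 9: note_off(74): free voice 2 | voices=[- - -]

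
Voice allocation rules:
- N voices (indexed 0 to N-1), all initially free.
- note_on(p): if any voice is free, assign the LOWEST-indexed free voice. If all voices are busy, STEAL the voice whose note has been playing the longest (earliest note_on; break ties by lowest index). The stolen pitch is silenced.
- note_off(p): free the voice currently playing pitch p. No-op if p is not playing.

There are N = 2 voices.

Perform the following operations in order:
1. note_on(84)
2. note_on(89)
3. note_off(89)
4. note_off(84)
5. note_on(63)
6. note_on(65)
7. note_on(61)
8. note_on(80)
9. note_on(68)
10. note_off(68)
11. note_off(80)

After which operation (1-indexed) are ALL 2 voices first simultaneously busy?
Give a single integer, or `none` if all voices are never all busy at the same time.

Answer: 2

Derivation:
Op 1: note_on(84): voice 0 is free -> assigned | voices=[84 -]
Op 2: note_on(89): voice 1 is free -> assigned | voices=[84 89]
Op 3: note_off(89): free voice 1 | voices=[84 -]
Op 4: note_off(84): free voice 0 | voices=[- -]
Op 5: note_on(63): voice 0 is free -> assigned | voices=[63 -]
Op 6: note_on(65): voice 1 is free -> assigned | voices=[63 65]
Op 7: note_on(61): all voices busy, STEAL voice 0 (pitch 63, oldest) -> assign | voices=[61 65]
Op 8: note_on(80): all voices busy, STEAL voice 1 (pitch 65, oldest) -> assign | voices=[61 80]
Op 9: note_on(68): all voices busy, STEAL voice 0 (pitch 61, oldest) -> assign | voices=[68 80]
Op 10: note_off(68): free voice 0 | voices=[- 80]
Op 11: note_off(80): free voice 1 | voices=[- -]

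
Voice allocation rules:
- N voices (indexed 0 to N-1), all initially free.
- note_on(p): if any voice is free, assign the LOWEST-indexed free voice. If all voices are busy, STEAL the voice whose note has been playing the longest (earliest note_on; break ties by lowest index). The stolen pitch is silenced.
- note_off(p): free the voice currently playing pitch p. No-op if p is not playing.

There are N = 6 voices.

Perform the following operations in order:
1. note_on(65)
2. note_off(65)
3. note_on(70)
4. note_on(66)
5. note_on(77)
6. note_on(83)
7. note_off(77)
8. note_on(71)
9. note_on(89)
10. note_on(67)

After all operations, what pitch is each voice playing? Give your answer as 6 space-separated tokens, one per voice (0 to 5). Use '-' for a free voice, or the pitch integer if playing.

Op 1: note_on(65): voice 0 is free -> assigned | voices=[65 - - - - -]
Op 2: note_off(65): free voice 0 | voices=[- - - - - -]
Op 3: note_on(70): voice 0 is free -> assigned | voices=[70 - - - - -]
Op 4: note_on(66): voice 1 is free -> assigned | voices=[70 66 - - - -]
Op 5: note_on(77): voice 2 is free -> assigned | voices=[70 66 77 - - -]
Op 6: note_on(83): voice 3 is free -> assigned | voices=[70 66 77 83 - -]
Op 7: note_off(77): free voice 2 | voices=[70 66 - 83 - -]
Op 8: note_on(71): voice 2 is free -> assigned | voices=[70 66 71 83 - -]
Op 9: note_on(89): voice 4 is free -> assigned | voices=[70 66 71 83 89 -]
Op 10: note_on(67): voice 5 is free -> assigned | voices=[70 66 71 83 89 67]

Answer: 70 66 71 83 89 67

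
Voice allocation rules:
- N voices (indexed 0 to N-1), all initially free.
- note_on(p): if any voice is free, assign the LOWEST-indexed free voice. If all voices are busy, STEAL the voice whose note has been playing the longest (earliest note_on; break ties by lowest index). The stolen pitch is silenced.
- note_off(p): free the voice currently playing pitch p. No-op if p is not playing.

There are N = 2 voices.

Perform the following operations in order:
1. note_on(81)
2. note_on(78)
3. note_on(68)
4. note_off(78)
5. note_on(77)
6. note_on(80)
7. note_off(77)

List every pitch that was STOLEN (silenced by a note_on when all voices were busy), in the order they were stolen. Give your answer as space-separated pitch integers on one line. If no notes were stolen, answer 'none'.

Op 1: note_on(81): voice 0 is free -> assigned | voices=[81 -]
Op 2: note_on(78): voice 1 is free -> assigned | voices=[81 78]
Op 3: note_on(68): all voices busy, STEAL voice 0 (pitch 81, oldest) -> assign | voices=[68 78]
Op 4: note_off(78): free voice 1 | voices=[68 -]
Op 5: note_on(77): voice 1 is free -> assigned | voices=[68 77]
Op 6: note_on(80): all voices busy, STEAL voice 0 (pitch 68, oldest) -> assign | voices=[80 77]
Op 7: note_off(77): free voice 1 | voices=[80 -]

Answer: 81 68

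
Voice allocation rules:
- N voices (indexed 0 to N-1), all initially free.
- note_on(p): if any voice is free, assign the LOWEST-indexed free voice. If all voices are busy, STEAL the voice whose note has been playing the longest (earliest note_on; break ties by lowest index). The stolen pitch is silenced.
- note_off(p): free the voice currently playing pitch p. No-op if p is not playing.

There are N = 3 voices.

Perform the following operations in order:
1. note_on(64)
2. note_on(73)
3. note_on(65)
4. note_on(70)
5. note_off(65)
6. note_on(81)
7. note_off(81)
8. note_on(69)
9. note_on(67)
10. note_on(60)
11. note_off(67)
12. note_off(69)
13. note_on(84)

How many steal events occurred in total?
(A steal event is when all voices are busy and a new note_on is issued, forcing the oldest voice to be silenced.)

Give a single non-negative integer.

Answer: 3

Derivation:
Op 1: note_on(64): voice 0 is free -> assigned | voices=[64 - -]
Op 2: note_on(73): voice 1 is free -> assigned | voices=[64 73 -]
Op 3: note_on(65): voice 2 is free -> assigned | voices=[64 73 65]
Op 4: note_on(70): all voices busy, STEAL voice 0 (pitch 64, oldest) -> assign | voices=[70 73 65]
Op 5: note_off(65): free voice 2 | voices=[70 73 -]
Op 6: note_on(81): voice 2 is free -> assigned | voices=[70 73 81]
Op 7: note_off(81): free voice 2 | voices=[70 73 -]
Op 8: note_on(69): voice 2 is free -> assigned | voices=[70 73 69]
Op 9: note_on(67): all voices busy, STEAL voice 1 (pitch 73, oldest) -> assign | voices=[70 67 69]
Op 10: note_on(60): all voices busy, STEAL voice 0 (pitch 70, oldest) -> assign | voices=[60 67 69]
Op 11: note_off(67): free voice 1 | voices=[60 - 69]
Op 12: note_off(69): free voice 2 | voices=[60 - -]
Op 13: note_on(84): voice 1 is free -> assigned | voices=[60 84 -]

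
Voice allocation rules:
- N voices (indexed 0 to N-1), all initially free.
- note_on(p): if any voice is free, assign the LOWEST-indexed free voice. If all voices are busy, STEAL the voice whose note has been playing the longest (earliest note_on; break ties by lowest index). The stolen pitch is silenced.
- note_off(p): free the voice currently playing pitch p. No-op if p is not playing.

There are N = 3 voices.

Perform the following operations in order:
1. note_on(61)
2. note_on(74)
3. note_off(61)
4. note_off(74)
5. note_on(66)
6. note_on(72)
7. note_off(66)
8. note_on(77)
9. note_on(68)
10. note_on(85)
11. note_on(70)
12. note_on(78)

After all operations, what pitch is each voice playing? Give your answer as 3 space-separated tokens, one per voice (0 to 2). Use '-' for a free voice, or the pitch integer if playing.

Answer: 70 85 78

Derivation:
Op 1: note_on(61): voice 0 is free -> assigned | voices=[61 - -]
Op 2: note_on(74): voice 1 is free -> assigned | voices=[61 74 -]
Op 3: note_off(61): free voice 0 | voices=[- 74 -]
Op 4: note_off(74): free voice 1 | voices=[- - -]
Op 5: note_on(66): voice 0 is free -> assigned | voices=[66 - -]
Op 6: note_on(72): voice 1 is free -> assigned | voices=[66 72 -]
Op 7: note_off(66): free voice 0 | voices=[- 72 -]
Op 8: note_on(77): voice 0 is free -> assigned | voices=[77 72 -]
Op 9: note_on(68): voice 2 is free -> assigned | voices=[77 72 68]
Op 10: note_on(85): all voices busy, STEAL voice 1 (pitch 72, oldest) -> assign | voices=[77 85 68]
Op 11: note_on(70): all voices busy, STEAL voice 0 (pitch 77, oldest) -> assign | voices=[70 85 68]
Op 12: note_on(78): all voices busy, STEAL voice 2 (pitch 68, oldest) -> assign | voices=[70 85 78]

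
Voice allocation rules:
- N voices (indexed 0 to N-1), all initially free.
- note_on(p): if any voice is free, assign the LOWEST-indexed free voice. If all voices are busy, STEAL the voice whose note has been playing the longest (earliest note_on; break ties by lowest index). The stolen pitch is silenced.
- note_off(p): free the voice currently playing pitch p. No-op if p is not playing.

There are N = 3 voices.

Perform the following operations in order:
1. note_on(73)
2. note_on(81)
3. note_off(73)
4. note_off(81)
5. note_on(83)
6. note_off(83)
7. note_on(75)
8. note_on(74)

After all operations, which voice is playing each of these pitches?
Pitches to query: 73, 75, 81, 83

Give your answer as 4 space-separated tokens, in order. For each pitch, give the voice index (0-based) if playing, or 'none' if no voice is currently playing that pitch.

Op 1: note_on(73): voice 0 is free -> assigned | voices=[73 - -]
Op 2: note_on(81): voice 1 is free -> assigned | voices=[73 81 -]
Op 3: note_off(73): free voice 0 | voices=[- 81 -]
Op 4: note_off(81): free voice 1 | voices=[- - -]
Op 5: note_on(83): voice 0 is free -> assigned | voices=[83 - -]
Op 6: note_off(83): free voice 0 | voices=[- - -]
Op 7: note_on(75): voice 0 is free -> assigned | voices=[75 - -]
Op 8: note_on(74): voice 1 is free -> assigned | voices=[75 74 -]

Answer: none 0 none none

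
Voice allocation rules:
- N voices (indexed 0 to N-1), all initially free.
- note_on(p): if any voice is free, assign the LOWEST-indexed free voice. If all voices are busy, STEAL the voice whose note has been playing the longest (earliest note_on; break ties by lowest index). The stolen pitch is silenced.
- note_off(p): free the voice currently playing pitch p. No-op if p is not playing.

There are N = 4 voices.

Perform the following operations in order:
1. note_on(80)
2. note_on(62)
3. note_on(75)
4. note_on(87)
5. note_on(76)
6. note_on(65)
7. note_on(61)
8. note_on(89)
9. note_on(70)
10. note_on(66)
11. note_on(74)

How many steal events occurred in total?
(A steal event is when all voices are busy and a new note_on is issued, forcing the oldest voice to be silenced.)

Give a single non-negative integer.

Answer: 7

Derivation:
Op 1: note_on(80): voice 0 is free -> assigned | voices=[80 - - -]
Op 2: note_on(62): voice 1 is free -> assigned | voices=[80 62 - -]
Op 3: note_on(75): voice 2 is free -> assigned | voices=[80 62 75 -]
Op 4: note_on(87): voice 3 is free -> assigned | voices=[80 62 75 87]
Op 5: note_on(76): all voices busy, STEAL voice 0 (pitch 80, oldest) -> assign | voices=[76 62 75 87]
Op 6: note_on(65): all voices busy, STEAL voice 1 (pitch 62, oldest) -> assign | voices=[76 65 75 87]
Op 7: note_on(61): all voices busy, STEAL voice 2 (pitch 75, oldest) -> assign | voices=[76 65 61 87]
Op 8: note_on(89): all voices busy, STEAL voice 3 (pitch 87, oldest) -> assign | voices=[76 65 61 89]
Op 9: note_on(70): all voices busy, STEAL voice 0 (pitch 76, oldest) -> assign | voices=[70 65 61 89]
Op 10: note_on(66): all voices busy, STEAL voice 1 (pitch 65, oldest) -> assign | voices=[70 66 61 89]
Op 11: note_on(74): all voices busy, STEAL voice 2 (pitch 61, oldest) -> assign | voices=[70 66 74 89]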